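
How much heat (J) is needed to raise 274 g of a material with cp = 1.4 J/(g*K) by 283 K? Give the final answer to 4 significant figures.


Q = m * cp * dT
Q = 274 * 1.4 * 283
Q = 108600 J


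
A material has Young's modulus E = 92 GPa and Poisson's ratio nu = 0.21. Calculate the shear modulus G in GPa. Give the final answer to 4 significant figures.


G = E / (2*(1+nu))
G = 92 / (2*(1+0.21))
G = 38.02 GPa


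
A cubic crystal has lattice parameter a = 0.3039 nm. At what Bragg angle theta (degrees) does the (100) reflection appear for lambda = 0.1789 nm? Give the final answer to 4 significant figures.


d = a / sqrt(h^2+k^2+l^2)
d = 0.3039 / sqrt(1) = 0.3039 nm
lambda = 2*d*sin(theta)  =>  sin(theta) = lambda / (2*d)
sin(theta) = 0.1789 / (2 * 0.3039) = 0.29434
theta = 17.12 deg


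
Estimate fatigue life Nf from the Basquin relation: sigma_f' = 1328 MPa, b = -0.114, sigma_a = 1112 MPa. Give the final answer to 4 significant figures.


sigma_a = sigma_f' * (2*Nf)^b
2*Nf = (sigma_a / sigma_f')^(1/b)
2*Nf = (1112 / 1328)^(1/-0.114)
2*Nf = 4.74523
Nf = 2.373 cycles


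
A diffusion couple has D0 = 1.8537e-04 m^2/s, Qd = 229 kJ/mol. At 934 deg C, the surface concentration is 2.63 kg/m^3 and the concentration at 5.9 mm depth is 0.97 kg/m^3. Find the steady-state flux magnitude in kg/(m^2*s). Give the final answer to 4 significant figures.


Step 1: D = D0 * exp(-Qd/(R*T))
T = 934 + 273.15 = 1207.15 K
D = 1.8537e-04 * exp(-229e3 / (8.314 * 1207.15)) = 2.28356e-14 m^2/s
Step 2: J = D * (C1 - C2) / dx
J = 2.28356e-14 * (2.63 - 0.97) / 5.9e-03
J = 6.425e-12 kg/(m^2*s)


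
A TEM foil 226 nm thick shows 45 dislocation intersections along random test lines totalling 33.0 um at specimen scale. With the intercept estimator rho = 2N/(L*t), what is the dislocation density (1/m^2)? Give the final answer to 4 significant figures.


rho = 2N / (L * t)
L = 33.0 um = 3.3e-05 m, t = 226 nm = 2.26e-07 m
rho = 2 * 45 / (3.3e-05 * 2.26e-07)
rho = 1.207e+13 1/m^2


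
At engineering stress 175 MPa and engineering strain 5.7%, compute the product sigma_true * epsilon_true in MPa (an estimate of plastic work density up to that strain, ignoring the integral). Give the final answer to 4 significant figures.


sigma_true = sigma_eng * (1 + epsilon_eng)
sigma_true = 175 * (1 + 0.057) = 184.975 MPa
epsilon_true = ln(1 + epsilon_eng)
epsilon_true = ln(1 + 0.057) = 0.0554347
sigma_true * epsilon_true = 184.975 * 0.0554347 = 10.25 MPa


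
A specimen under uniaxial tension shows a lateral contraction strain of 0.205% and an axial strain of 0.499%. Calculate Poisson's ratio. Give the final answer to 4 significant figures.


nu = -epsilon_lat / epsilon_axial
Lateral strain is contraction (negative), so using magnitudes:
nu = 0.205 / 0.499
nu = 0.4108


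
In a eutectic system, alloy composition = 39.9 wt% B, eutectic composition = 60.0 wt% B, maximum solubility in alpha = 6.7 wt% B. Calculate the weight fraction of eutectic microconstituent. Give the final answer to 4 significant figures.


f_primary = (C_e - C0) / (C_e - C_alpha_max)
f_primary = (60.0 - 39.9) / (60.0 - 6.7)
f_primary = 0.377111
f_eutectic = 1 - 0.377111 = 0.6229


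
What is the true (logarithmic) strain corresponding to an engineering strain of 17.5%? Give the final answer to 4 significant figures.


epsilon_true = ln(1 + epsilon_eng)
epsilon_true = ln(1 + 0.175)
epsilon_true = 0.1613


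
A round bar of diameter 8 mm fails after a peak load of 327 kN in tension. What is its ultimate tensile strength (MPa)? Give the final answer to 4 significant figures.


A0 = pi*(d/2)^2 = pi*(8/2)^2 = 50.2655 mm^2
UTS = F_max / A0 = 327*1000 / 50.2655
UTS = 6505 MPa


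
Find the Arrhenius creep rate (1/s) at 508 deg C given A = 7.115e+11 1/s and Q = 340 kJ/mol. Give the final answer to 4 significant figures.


rate = A * exp(-Q / (R*T))
T = 508 + 273.15 = 781.15 K
rate = 7.115e+11 * exp(-340e3 / (8.314 * 781.15))
rate = 1.306e-11 1/s


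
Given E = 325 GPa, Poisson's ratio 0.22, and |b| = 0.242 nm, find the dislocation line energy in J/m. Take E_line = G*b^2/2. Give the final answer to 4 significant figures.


Step 1: G = E / (2*(1+nu))
G = 325 / (2*(1+0.22)) = 133.197 GPa = 1.33197e+11 Pa
Step 2: E_line = G*b^2/2
b = 0.242 nm = 2.42e-10 m
E_line = 0.5 * 1.33197e+11 * (2.42e-10)^2 = 3.9e-09 J/m


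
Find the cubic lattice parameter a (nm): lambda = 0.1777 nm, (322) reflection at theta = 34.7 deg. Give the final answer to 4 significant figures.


d = lambda / (2*sin(theta))
d = 0.1777 / (2*sin(34.7 deg))
d = 0.156074 nm
a = d * sqrt(h^2+k^2+l^2) = 0.156074 * sqrt(17)
a = 0.6435 nm


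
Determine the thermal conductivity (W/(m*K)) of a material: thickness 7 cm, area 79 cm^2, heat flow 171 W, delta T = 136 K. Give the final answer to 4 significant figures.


k = Q*L / (A*dT)
L = 0.07 m, A = 7.9e-03 m^2
k = 171 * 0.07 / (7.9e-03 * 136)
k = 11.14 W/(m*K)


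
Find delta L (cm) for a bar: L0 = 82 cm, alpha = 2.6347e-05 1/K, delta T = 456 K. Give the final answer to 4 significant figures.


dL = L0 * alpha * dT
dL = 82 * 2.6347e-05 * 456
dL = 0.9852 cm


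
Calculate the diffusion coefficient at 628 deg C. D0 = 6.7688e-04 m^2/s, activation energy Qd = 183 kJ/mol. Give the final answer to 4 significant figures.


D = D0 * exp(-Qd / (R*T))
T = 901.15 K
D = 6.7688e-04 * exp(-183e3 / (8.314 * 901.15))
D = 1.67e-14 m^2/s


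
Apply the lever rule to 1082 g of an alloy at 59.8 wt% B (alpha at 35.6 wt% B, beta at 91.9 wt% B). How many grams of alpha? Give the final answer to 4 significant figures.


f_alpha = (C_beta - C0) / (C_beta - C_alpha)
f_alpha = (91.9 - 59.8) / (91.9 - 35.6) = 0.57016
m_alpha = f_alpha * m_total = 0.57016 * 1082 = 616.9 g


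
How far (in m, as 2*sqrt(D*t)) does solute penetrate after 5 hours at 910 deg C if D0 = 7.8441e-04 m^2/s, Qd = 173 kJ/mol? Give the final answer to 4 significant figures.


Step 1: D = D0 * exp(-Qd/(R*T))
T = 1183.15 K
D = 7.8441e-04 * exp(-173e3 / (8.314 * 1183.15)) = 1.80521e-11 m^2/s
Step 2: L = 2*sqrt(D*t)
t = 5 h = 18000 s
L = 2*sqrt(1.80521e-11 * 18000) = 1.14e-03 m


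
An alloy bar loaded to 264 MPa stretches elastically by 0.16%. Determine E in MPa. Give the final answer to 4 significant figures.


E = sigma / epsilon
epsilon = 0.16% = 1.6e-03
E = 264 / 1.6e-03
E = 165000 MPa


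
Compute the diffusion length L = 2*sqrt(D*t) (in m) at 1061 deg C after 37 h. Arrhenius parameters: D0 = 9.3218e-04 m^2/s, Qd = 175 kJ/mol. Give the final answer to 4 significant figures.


Step 1: D = D0 * exp(-Qd/(R*T))
T = 1334.15 K
D = 9.3218e-04 * exp(-175e3 / (8.314 * 1334.15)) = 1.31115e-10 m^2/s
Step 2: L = 2*sqrt(D*t)
t = 37 h = 133200 s
L = 2*sqrt(1.31115e-10 * 133200) = 8.358e-03 m


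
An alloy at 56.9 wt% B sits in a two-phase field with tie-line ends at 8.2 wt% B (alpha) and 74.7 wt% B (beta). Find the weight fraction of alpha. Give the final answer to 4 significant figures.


f_alpha = (C_beta - C0) / (C_beta - C_alpha)
f_alpha = (74.7 - 56.9) / (74.7 - 8.2)
f_alpha = 0.2677


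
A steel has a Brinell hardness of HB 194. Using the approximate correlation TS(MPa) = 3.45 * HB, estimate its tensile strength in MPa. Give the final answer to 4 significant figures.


TS (MPa) = 3.45 * HB
TS = 3.45 * 194
TS = 669.3 MPa


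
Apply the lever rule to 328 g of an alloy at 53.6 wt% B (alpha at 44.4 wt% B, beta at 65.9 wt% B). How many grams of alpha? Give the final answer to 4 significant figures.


f_alpha = (C_beta - C0) / (C_beta - C_alpha)
f_alpha = (65.9 - 53.6) / (65.9 - 44.4) = 0.572093
m_alpha = f_alpha * m_total = 0.572093 * 328 = 187.6 g


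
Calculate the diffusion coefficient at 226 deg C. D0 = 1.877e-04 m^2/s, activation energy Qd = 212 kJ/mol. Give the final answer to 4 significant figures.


D = D0 * exp(-Qd / (R*T))
T = 499.15 K
D = 1.877e-04 * exp(-212e3 / (8.314 * 499.15))
D = 1.223e-26 m^2/s


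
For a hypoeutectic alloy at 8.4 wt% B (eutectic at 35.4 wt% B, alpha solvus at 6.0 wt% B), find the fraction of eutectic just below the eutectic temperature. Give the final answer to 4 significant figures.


f_primary = (C_e - C0) / (C_e - C_alpha_max)
f_primary = (35.4 - 8.4) / (35.4 - 6.0)
f_primary = 0.918367
f_eutectic = 1 - 0.918367 = 0.08163


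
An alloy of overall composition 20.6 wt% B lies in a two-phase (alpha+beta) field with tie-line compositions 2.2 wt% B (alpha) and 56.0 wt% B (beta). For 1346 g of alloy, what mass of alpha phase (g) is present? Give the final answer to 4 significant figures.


f_alpha = (C_beta - C0) / (C_beta - C_alpha)
f_alpha = (56.0 - 20.6) / (56.0 - 2.2) = 0.657993
m_alpha = f_alpha * m_total = 0.657993 * 1346 = 885.7 g


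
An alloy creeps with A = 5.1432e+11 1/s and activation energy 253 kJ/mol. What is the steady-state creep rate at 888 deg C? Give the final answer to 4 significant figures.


rate = A * exp(-Q / (R*T))
T = 888 + 273.15 = 1161.15 K
rate = 5.1432e+11 * exp(-253e3 / (8.314 * 1161.15))
rate = 2.136 1/s


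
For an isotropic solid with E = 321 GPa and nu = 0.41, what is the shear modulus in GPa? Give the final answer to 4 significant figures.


G = E / (2*(1+nu))
G = 321 / (2*(1+0.41))
G = 113.8 GPa


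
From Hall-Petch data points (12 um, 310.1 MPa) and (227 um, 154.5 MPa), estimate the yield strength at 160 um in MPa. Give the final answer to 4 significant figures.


sigma_y = sigma0 + k / sqrt(d)
1/sqrt(d1) = 1/sqrt(1.2e-05) = 288.675;  1/sqrt(d2) = 66.3723
k = (sigma1 - sigma2) / (1/sqrt(d1) - 1/sqrt(d2)) = (310.1 - 154.5) / (288.675 - 66.3723) = 0.699946 MPa*m^0.5
sigma0 = sigma1 - k/sqrt(d1) = 310.1 - 0.699946*288.675 = 108.043 MPa
sigma_y(d3) = 108.043 + 0.699946 / sqrt(1.6e-04) = 163.4 MPa


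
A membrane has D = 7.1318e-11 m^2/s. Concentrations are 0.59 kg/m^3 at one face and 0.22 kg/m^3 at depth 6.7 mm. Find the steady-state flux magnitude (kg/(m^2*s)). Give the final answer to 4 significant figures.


J = -D * (dC/dx) = D * (C1 - C2) / dx
J = 7.1318e-11 * (0.59 - 0.22) / 6.7e-03
J = 3.938e-09 kg/(m^2*s)


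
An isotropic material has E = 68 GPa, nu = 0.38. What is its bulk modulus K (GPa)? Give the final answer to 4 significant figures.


K = E / (3*(1-2*nu))
K = 68 / (3*(1-2*0.38))
K = 94.44 GPa


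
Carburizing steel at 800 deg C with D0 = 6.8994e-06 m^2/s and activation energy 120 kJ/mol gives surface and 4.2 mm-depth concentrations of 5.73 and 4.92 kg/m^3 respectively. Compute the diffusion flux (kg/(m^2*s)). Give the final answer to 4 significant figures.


Step 1: D = D0 * exp(-Qd/(R*T))
T = 800 + 273.15 = 1073.15 K
D = 6.8994e-06 * exp(-120e3 / (8.314 * 1073.15)) = 9.9473e-12 m^2/s
Step 2: J = D * (C1 - C2) / dx
J = 9.9473e-12 * (5.73 - 4.92) / 4.2e-03
J = 1.918e-09 kg/(m^2*s)


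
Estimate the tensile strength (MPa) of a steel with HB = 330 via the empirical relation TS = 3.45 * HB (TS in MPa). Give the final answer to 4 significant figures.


TS (MPa) = 3.45 * HB
TS = 3.45 * 330
TS = 1139 MPa


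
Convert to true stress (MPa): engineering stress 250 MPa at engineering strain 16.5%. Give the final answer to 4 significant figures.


sigma_true = sigma_eng * (1 + epsilon_eng)
sigma_true = 250 * (1 + 0.165)
sigma_true = 291.3 MPa


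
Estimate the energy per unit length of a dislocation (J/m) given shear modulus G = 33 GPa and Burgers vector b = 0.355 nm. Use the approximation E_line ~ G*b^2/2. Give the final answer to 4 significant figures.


E = G*b^2/2
b = 0.355 nm = 3.55e-10 m
G = 33 GPa = 3.3e+10 Pa
E = 0.5 * 3.3e+10 * (3.55e-10)^2
E = 2.079e-09 J/m


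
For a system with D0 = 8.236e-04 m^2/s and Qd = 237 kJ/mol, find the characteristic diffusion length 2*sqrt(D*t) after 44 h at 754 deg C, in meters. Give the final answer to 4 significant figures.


Step 1: D = D0 * exp(-Qd/(R*T))
T = 1027.15 K
D = 8.236e-04 * exp(-237e3 / (8.314 * 1027.15)) = 7.29279e-16 m^2/s
Step 2: L = 2*sqrt(D*t)
t = 44 h = 158400 s
L = 2*sqrt(7.29279e-16 * 158400) = 2.15e-05 m


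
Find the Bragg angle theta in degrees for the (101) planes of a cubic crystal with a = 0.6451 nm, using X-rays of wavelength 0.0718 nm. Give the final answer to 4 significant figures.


d = a / sqrt(h^2+k^2+l^2)
d = 0.6451 / sqrt(2) = 0.456155 nm
lambda = 2*d*sin(theta)  =>  sin(theta) = lambda / (2*d)
sin(theta) = 0.0718 / (2 * 0.456155) = 0.0787014
theta = 4.514 deg


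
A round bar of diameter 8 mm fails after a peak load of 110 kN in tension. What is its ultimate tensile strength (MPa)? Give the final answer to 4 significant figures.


A0 = pi*(d/2)^2 = pi*(8/2)^2 = 50.2655 mm^2
UTS = F_max / A0 = 110*1000 / 50.2655
UTS = 2188 MPa


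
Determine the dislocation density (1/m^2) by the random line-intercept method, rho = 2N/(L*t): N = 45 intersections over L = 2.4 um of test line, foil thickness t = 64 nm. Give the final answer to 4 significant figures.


rho = 2N / (L * t)
L = 2.4 um = 2.4e-06 m, t = 64 nm = 6.4e-08 m
rho = 2 * 45 / (2.4e-06 * 6.4e-08)
rho = 5.859e+14 1/m^2


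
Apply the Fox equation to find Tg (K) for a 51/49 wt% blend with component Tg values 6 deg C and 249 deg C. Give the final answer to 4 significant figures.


1/Tg = w1/Tg1 + w2/Tg2 (in Kelvin)
Tg1 = 279.15 K, Tg2 = 522.15 K
1/Tg = 0.51/279.15 + 0.49/522.15
Tg = 361.6 K


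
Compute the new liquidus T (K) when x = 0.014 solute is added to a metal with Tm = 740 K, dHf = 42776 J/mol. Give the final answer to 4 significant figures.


dT = R*Tm^2*x / dHf
dT = 8.314 * 740^2 * 0.014 / 42776
dT = 1.49005 K
T_new = 740 - 1.49005 = 738.5 K


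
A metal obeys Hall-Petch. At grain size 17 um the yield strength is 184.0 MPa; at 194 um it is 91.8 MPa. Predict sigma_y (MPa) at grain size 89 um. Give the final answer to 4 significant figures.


sigma_y = sigma0 + k / sqrt(d)
1/sqrt(d1) = 1/sqrt(1.7e-05) = 242.536;  1/sqrt(d2) = 71.7958
k = (sigma1 - sigma2) / (1/sqrt(d1) - 1/sqrt(d2)) = (184.0 - 91.8) / (242.536 - 71.7958) = 0.540003 MPa*m^0.5
sigma0 = sigma1 - k/sqrt(d1) = 184.0 - 0.540003*242.536 = 53.03 MPa
sigma_y(d3) = 53.03 + 0.540003 / sqrt(8.9e-05) = 110.3 MPa


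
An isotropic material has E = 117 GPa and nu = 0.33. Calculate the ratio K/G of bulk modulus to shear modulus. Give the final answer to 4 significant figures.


G = E / (2*(1+nu))
G = 117 / (2*(1+0.33)) = 43.985 GPa
K = E / (3*(1-2*nu))
K = 117 / (3*(1-2*0.33)) = 114.706 GPa
K/G = 114.706 / 43.985 = 2.608


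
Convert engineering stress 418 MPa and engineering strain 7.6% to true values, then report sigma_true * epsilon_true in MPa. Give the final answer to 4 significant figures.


sigma_true = sigma_eng * (1 + epsilon_eng)
sigma_true = 418 * (1 + 0.076) = 449.768 MPa
epsilon_true = ln(1 + epsilon_eng)
epsilon_true = ln(1 + 0.076) = 0.0732505
sigma_true * epsilon_true = 449.768 * 0.0732505 = 32.95 MPa


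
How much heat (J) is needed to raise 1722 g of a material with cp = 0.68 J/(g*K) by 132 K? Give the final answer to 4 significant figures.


Q = m * cp * dT
Q = 1722 * 0.68 * 132
Q = 154600 J


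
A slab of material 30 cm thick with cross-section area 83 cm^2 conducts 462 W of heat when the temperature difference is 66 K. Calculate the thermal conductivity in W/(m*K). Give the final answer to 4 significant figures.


k = Q*L / (A*dT)
L = 0.3 m, A = 8.3e-03 m^2
k = 462 * 0.3 / (8.3e-03 * 66)
k = 253 W/(m*K)


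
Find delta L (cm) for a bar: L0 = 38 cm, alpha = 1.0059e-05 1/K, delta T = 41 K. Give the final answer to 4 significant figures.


dL = L0 * alpha * dT
dL = 38 * 1.0059e-05 * 41
dL = 0.01567 cm


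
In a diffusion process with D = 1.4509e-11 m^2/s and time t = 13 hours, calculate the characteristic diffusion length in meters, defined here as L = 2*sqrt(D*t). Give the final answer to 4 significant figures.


t = 13 hr = 46800 s
Diffusion length = 2*sqrt(D*t)
= 2*sqrt(1.4509e-11 * 46800)
= 1.648e-03 m


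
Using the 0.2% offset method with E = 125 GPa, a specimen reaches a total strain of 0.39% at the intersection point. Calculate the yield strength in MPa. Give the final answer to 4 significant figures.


Offset strain = 0.002
Elastic strain at yield = total_strain - offset = 3.9e-03 - 0.002 = 1.9e-03
sigma_y = E * elastic_strain = 125000 * 1.9e-03
sigma_y = 237.5 MPa


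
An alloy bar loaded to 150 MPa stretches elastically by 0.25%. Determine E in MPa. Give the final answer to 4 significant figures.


E = sigma / epsilon
epsilon = 0.25% = 2.5e-03
E = 150 / 2.5e-03
E = 60000 MPa


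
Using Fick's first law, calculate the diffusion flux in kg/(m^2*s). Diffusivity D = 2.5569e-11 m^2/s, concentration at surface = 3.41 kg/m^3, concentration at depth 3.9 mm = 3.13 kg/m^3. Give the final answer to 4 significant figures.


J = -D * (dC/dx) = D * (C1 - C2) / dx
J = 2.5569e-11 * (3.41 - 3.13) / 3.9e-03
J = 1.836e-09 kg/(m^2*s)


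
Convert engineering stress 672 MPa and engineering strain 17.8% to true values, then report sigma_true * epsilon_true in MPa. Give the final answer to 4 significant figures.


sigma_true = sigma_eng * (1 + epsilon_eng)
sigma_true = 672 * (1 + 0.178) = 791.616 MPa
epsilon_true = ln(1 + epsilon_eng)
epsilon_true = ln(1 + 0.178) = 0.163818
sigma_true * epsilon_true = 791.616 * 0.163818 = 129.7 MPa


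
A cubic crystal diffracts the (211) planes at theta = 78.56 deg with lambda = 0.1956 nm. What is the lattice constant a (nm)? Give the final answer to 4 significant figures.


d = lambda / (2*sin(theta))
d = 0.1956 / (2*sin(78.56 deg))
d = 0.0997824 nm
a = d * sqrt(h^2+k^2+l^2) = 0.0997824 * sqrt(6)
a = 0.2444 nm


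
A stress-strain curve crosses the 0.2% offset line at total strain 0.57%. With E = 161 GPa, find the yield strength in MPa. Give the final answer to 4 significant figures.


Offset strain = 0.002
Elastic strain at yield = total_strain - offset = 5.7e-03 - 0.002 = 3.7e-03
sigma_y = E * elastic_strain = 161000 * 3.7e-03
sigma_y = 595.7 MPa


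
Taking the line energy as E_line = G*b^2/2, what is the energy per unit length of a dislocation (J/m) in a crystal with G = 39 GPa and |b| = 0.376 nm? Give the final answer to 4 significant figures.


E = G*b^2/2
b = 0.376 nm = 3.76e-10 m
G = 39 GPa = 3.9e+10 Pa
E = 0.5 * 3.9e+10 * (3.76e-10)^2
E = 2.757e-09 J/m


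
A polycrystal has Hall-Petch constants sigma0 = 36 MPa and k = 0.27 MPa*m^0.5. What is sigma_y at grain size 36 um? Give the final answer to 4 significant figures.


sigma_y = sigma0 + k / sqrt(d)
d = 36 um = 3.6e-05 m
sigma_y = 36 + 0.27 / sqrt(3.6e-05)
sigma_y = 81 MPa


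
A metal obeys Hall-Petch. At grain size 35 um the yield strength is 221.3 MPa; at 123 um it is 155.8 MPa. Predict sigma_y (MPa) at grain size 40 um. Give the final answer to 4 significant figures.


sigma_y = sigma0 + k / sqrt(d)
1/sqrt(d1) = 1/sqrt(3.5e-05) = 169.031;  1/sqrt(d2) = 90.167
k = (sigma1 - sigma2) / (1/sqrt(d1) - 1/sqrt(d2)) = (221.3 - 155.8) / (169.031 - 90.167) = 0.830545 MPa*m^0.5
sigma0 = sigma1 - k/sqrt(d1) = 221.3 - 0.830545*169.031 = 80.9123 MPa
sigma_y(d3) = 80.9123 + 0.830545 / sqrt(4e-05) = 212.2 MPa


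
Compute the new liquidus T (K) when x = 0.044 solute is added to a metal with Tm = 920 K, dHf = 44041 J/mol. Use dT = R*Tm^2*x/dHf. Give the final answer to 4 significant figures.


dT = R*Tm^2*x / dHf
dT = 8.314 * 920^2 * 0.044 / 44041
dT = 7.03042 K
T_new = 920 - 7.03042 = 913 K


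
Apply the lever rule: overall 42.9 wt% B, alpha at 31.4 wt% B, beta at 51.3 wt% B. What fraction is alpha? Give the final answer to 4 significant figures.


f_alpha = (C_beta - C0) / (C_beta - C_alpha)
f_alpha = (51.3 - 42.9) / (51.3 - 31.4)
f_alpha = 0.4221


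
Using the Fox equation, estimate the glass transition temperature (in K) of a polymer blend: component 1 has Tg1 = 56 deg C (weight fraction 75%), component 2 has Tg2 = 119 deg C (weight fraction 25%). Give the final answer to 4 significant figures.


1/Tg = w1/Tg1 + w2/Tg2 (in Kelvin)
Tg1 = 329.15 K, Tg2 = 392.15 K
1/Tg = 0.75/329.15 + 0.25/392.15
Tg = 342.9 K


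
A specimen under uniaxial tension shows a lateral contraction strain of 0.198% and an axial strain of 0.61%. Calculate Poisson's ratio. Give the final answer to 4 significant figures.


nu = -epsilon_lat / epsilon_axial
Lateral strain is contraction (negative), so using magnitudes:
nu = 0.198 / 0.61
nu = 0.3246


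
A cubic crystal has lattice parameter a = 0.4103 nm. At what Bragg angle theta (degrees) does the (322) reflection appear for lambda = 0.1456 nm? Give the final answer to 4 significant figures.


d = a / sqrt(h^2+k^2+l^2)
d = 0.4103 / sqrt(17) = 0.0995124 nm
lambda = 2*d*sin(theta)  =>  sin(theta) = lambda / (2*d)
sin(theta) = 0.1456 / (2 * 0.0995124) = 0.731567
theta = 47.02 deg


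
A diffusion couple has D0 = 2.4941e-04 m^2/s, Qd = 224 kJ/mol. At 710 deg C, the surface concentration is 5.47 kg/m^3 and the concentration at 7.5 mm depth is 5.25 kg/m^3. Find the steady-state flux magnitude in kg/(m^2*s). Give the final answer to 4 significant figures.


Step 1: D = D0 * exp(-Qd/(R*T))
T = 710 + 273.15 = 983.15 K
D = 2.4941e-04 * exp(-224e3 / (8.314 * 983.15)) = 3.1289e-16 m^2/s
Step 2: J = D * (C1 - C2) / dx
J = 3.1289e-16 * (5.47 - 5.25) / 7.5e-03
J = 9.178e-15 kg/(m^2*s)


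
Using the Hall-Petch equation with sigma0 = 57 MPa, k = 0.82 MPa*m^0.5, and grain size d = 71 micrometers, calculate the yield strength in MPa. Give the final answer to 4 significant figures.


sigma_y = sigma0 + k / sqrt(d)
d = 71 um = 7.1e-05 m
sigma_y = 57 + 0.82 / sqrt(7.1e-05)
sigma_y = 154.3 MPa


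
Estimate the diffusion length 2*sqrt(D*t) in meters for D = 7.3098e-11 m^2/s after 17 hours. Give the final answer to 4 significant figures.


t = 17 hr = 61200 s
Diffusion length = 2*sqrt(D*t)
= 2*sqrt(7.3098e-11 * 61200)
= 4.23e-03 m


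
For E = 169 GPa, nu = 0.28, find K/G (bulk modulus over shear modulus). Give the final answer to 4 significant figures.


G = E / (2*(1+nu))
G = 169 / (2*(1+0.28)) = 66.0156 GPa
K = E / (3*(1-2*nu))
K = 169 / (3*(1-2*0.28)) = 128.03 GPa
K/G = 128.03 / 66.0156 = 1.939


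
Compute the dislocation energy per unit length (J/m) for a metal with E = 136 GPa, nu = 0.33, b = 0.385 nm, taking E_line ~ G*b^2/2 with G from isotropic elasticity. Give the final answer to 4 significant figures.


Step 1: G = E / (2*(1+nu))
G = 136 / (2*(1+0.33)) = 51.1278 GPa = 5.11278e+10 Pa
Step 2: E_line = G*b^2/2
b = 0.385 nm = 3.85e-10 m
E_line = 0.5 * 5.11278e+10 * (3.85e-10)^2 = 3.789e-09 J/m


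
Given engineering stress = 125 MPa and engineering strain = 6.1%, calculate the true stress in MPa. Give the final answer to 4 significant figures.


sigma_true = sigma_eng * (1 + epsilon_eng)
sigma_true = 125 * (1 + 0.061)
sigma_true = 132.6 MPa


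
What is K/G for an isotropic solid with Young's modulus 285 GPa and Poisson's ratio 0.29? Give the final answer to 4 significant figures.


G = E / (2*(1+nu))
G = 285 / (2*(1+0.29)) = 110.465 GPa
K = E / (3*(1-2*nu))
K = 285 / (3*(1-2*0.29)) = 226.19 GPa
K/G = 226.19 / 110.465 = 2.048


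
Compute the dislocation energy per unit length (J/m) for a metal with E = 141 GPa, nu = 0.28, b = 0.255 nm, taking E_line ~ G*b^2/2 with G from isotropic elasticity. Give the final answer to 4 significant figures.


Step 1: G = E / (2*(1+nu))
G = 141 / (2*(1+0.28)) = 55.0781 GPa = 5.50781e+10 Pa
Step 2: E_line = G*b^2/2
b = 0.255 nm = 2.55e-10 m
E_line = 0.5 * 5.50781e+10 * (2.55e-10)^2 = 1.791e-09 J/m


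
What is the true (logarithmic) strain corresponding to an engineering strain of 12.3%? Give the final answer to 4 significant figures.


epsilon_true = ln(1 + epsilon_eng)
epsilon_true = ln(1 + 0.123)
epsilon_true = 0.116


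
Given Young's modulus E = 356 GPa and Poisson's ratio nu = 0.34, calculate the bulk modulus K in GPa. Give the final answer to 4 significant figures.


K = E / (3*(1-2*nu))
K = 356 / (3*(1-2*0.34))
K = 370.8 GPa


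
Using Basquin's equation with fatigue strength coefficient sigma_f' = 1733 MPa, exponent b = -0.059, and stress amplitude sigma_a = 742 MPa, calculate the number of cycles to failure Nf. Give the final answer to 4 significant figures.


sigma_a = sigma_f' * (2*Nf)^b
2*Nf = (sigma_a / sigma_f')^(1/b)
2*Nf = (742 / 1733)^(1/-0.059)
2*Nf = 1.75379e+06
Nf = 876900 cycles


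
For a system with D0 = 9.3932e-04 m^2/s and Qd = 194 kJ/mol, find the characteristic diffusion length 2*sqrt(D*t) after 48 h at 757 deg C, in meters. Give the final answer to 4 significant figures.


Step 1: D = D0 * exp(-Qd/(R*T))
T = 1030.15 K
D = 9.3932e-04 * exp(-194e3 / (8.314 * 1030.15)) = 1.36622e-13 m^2/s
Step 2: L = 2*sqrt(D*t)
t = 48 h = 172800 s
L = 2*sqrt(1.36622e-13 * 172800) = 3.073e-04 m


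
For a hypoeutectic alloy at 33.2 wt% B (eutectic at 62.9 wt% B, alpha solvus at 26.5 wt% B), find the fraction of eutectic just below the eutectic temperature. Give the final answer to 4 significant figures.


f_primary = (C_e - C0) / (C_e - C_alpha_max)
f_primary = (62.9 - 33.2) / (62.9 - 26.5)
f_primary = 0.815934
f_eutectic = 1 - 0.815934 = 0.1841


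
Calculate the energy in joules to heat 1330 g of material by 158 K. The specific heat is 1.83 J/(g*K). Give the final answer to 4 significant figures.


Q = m * cp * dT
Q = 1330 * 1.83 * 158
Q = 384600 J


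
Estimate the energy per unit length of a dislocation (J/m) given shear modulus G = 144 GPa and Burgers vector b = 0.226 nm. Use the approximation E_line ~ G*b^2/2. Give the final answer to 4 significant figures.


E = G*b^2/2
b = 0.226 nm = 2.26e-10 m
G = 144 GPa = 1.44e+11 Pa
E = 0.5 * 1.44e+11 * (2.26e-10)^2
E = 3.677e-09 J/m


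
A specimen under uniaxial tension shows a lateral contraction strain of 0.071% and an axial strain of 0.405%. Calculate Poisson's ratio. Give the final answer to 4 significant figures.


nu = -epsilon_lat / epsilon_axial
Lateral strain is contraction (negative), so using magnitudes:
nu = 0.071 / 0.405
nu = 0.1753


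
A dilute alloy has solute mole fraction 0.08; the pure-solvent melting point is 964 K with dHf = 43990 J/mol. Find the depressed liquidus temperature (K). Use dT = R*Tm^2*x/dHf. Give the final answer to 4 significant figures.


dT = R*Tm^2*x / dHf
dT = 8.314 * 964^2 * 0.08 / 43990
dT = 14.0508 K
T_new = 964 - 14.0508 = 949.9 K


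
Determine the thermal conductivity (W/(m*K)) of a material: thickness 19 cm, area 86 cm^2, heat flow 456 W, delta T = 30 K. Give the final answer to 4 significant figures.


k = Q*L / (A*dT)
L = 0.19 m, A = 8.6e-03 m^2
k = 456 * 0.19 / (8.6e-03 * 30)
k = 335.8 W/(m*K)


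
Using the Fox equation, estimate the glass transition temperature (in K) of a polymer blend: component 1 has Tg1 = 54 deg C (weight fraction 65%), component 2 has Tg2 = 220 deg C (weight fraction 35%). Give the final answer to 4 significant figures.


1/Tg = w1/Tg1 + w2/Tg2 (in Kelvin)
Tg1 = 327.15 K, Tg2 = 493.15 K
1/Tg = 0.65/327.15 + 0.35/493.15
Tg = 370.8 K


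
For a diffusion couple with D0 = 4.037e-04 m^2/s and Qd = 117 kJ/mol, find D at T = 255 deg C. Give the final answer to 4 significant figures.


D = D0 * exp(-Qd / (R*T))
T = 528.15 K
D = 4.037e-04 * exp(-117e3 / (8.314 * 528.15))
D = 1.082e-15 m^2/s


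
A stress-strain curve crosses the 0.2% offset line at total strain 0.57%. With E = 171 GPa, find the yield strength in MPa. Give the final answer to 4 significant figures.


Offset strain = 0.002
Elastic strain at yield = total_strain - offset = 5.7e-03 - 0.002 = 3.7e-03
sigma_y = E * elastic_strain = 171000 * 3.7e-03
sigma_y = 632.7 MPa


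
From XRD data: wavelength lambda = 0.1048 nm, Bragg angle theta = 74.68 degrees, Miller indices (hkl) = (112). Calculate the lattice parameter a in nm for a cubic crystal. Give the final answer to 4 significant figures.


d = lambda / (2*sin(theta))
d = 0.1048 / (2*sin(74.68 deg))
d = 0.0543306 nm
a = d * sqrt(h^2+k^2+l^2) = 0.0543306 * sqrt(6)
a = 0.1331 nm


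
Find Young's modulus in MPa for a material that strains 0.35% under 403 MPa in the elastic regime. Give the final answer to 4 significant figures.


E = sigma / epsilon
epsilon = 0.35% = 3.5e-03
E = 403 / 3.5e-03
E = 115100 MPa


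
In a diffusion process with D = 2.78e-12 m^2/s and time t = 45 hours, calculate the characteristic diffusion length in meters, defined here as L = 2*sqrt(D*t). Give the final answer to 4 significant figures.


t = 45 hr = 162000 s
Diffusion length = 2*sqrt(D*t)
= 2*sqrt(2.78e-12 * 162000)
= 1.342e-03 m


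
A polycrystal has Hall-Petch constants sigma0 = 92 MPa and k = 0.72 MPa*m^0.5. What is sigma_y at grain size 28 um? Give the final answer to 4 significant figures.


sigma_y = sigma0 + k / sqrt(d)
d = 28 um = 2.8e-05 m
sigma_y = 92 + 0.72 / sqrt(2.8e-05)
sigma_y = 228.1 MPa


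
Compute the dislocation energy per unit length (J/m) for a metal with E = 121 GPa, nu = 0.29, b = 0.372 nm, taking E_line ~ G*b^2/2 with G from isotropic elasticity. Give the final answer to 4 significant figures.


Step 1: G = E / (2*(1+nu))
G = 121 / (2*(1+0.29)) = 46.8992 GPa = 4.68992e+10 Pa
Step 2: E_line = G*b^2/2
b = 0.372 nm = 3.72e-10 m
E_line = 0.5 * 4.68992e+10 * (3.72e-10)^2 = 3.245e-09 J/m


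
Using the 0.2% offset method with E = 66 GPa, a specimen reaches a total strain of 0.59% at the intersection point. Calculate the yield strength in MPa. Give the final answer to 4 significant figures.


Offset strain = 0.002
Elastic strain at yield = total_strain - offset = 5.9e-03 - 0.002 = 3.9e-03
sigma_y = E * elastic_strain = 66000 * 3.9e-03
sigma_y = 257.4 MPa


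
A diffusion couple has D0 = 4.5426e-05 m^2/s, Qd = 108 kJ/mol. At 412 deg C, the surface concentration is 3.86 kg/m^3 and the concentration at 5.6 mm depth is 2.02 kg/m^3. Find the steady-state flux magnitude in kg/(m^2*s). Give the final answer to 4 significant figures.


Step 1: D = D0 * exp(-Qd/(R*T))
T = 412 + 273.15 = 685.15 K
D = 4.5426e-05 * exp(-108e3 / (8.314 * 685.15)) = 2.65018e-13 m^2/s
Step 2: J = D * (C1 - C2) / dx
J = 2.65018e-13 * (3.86 - 2.02) / 5.6e-03
J = 8.708e-11 kg/(m^2*s)


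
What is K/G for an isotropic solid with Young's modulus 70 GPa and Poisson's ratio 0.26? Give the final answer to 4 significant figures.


G = E / (2*(1+nu))
G = 70 / (2*(1+0.26)) = 27.7778 GPa
K = E / (3*(1-2*nu))
K = 70 / (3*(1-2*0.26)) = 48.6111 GPa
K/G = 48.6111 / 27.7778 = 1.75


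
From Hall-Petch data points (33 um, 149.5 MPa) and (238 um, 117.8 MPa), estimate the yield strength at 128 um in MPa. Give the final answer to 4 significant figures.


sigma_y = sigma0 + k / sqrt(d)
1/sqrt(d1) = 1/sqrt(3.3e-05) = 174.078;  1/sqrt(d2) = 64.8204
k = (sigma1 - sigma2) / (1/sqrt(d1) - 1/sqrt(d2)) = (149.5 - 117.8) / (174.078 - 64.8204) = 0.290141 MPa*m^0.5
sigma0 = sigma1 - k/sqrt(d1) = 149.5 - 0.290141*174.078 = 98.993 MPa
sigma_y(d3) = 98.993 + 0.290141 / sqrt(1.28e-04) = 124.6 MPa


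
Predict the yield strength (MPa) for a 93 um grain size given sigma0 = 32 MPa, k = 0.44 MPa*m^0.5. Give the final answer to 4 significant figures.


sigma_y = sigma0 + k / sqrt(d)
d = 93 um = 9.3e-05 m
sigma_y = 32 + 0.44 / sqrt(9.3e-05)
sigma_y = 77.63 MPa


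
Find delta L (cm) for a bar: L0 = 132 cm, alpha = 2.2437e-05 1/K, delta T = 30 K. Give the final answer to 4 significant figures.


dL = L0 * alpha * dT
dL = 132 * 2.2437e-05 * 30
dL = 0.08885 cm


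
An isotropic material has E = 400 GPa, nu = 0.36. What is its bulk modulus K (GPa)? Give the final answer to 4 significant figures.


K = E / (3*(1-2*nu))
K = 400 / (3*(1-2*0.36))
K = 476.2 GPa


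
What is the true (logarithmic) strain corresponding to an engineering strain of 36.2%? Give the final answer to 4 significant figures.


epsilon_true = ln(1 + epsilon_eng)
epsilon_true = ln(1 + 0.362)
epsilon_true = 0.309


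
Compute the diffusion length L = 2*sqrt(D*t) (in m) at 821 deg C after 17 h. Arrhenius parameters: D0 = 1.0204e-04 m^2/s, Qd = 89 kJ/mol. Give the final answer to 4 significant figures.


Step 1: D = D0 * exp(-Qd/(R*T))
T = 1094.15 K
D = 1.0204e-04 * exp(-89e3 / (8.314 * 1094.15)) = 5.75127e-09 m^2/s
Step 2: L = 2*sqrt(D*t)
t = 17 h = 61200 s
L = 2*sqrt(5.75127e-09 * 61200) = 0.03752 m


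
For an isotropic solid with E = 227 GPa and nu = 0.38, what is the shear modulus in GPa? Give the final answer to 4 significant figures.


G = E / (2*(1+nu))
G = 227 / (2*(1+0.38))
G = 82.25 GPa


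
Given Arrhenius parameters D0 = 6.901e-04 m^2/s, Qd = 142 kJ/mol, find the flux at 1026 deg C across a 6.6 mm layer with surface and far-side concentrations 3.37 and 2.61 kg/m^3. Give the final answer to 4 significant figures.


Step 1: D = D0 * exp(-Qd/(R*T))
T = 1026 + 273.15 = 1299.15 K
D = 6.901e-04 * exp(-142e3 / (8.314 * 1299.15)) = 1.34692e-09 m^2/s
Step 2: J = D * (C1 - C2) / dx
J = 1.34692e-09 * (3.37 - 2.61) / 6.6e-03
J = 1.551e-07 kg/(m^2*s)


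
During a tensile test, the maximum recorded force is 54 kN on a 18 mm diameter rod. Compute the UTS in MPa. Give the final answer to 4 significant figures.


A0 = pi*(d/2)^2 = pi*(18/2)^2 = 254.469 mm^2
UTS = F_max / A0 = 54*1000 / 254.469
UTS = 212.2 MPa


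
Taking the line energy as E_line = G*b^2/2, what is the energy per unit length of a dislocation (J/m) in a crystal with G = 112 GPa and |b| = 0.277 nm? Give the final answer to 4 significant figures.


E = G*b^2/2
b = 0.277 nm = 2.77e-10 m
G = 112 GPa = 1.12e+11 Pa
E = 0.5 * 1.12e+11 * (2.77e-10)^2
E = 4.297e-09 J/m


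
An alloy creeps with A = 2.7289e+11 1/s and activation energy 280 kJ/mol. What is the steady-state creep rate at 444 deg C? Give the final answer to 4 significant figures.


rate = A * exp(-Q / (R*T))
T = 444 + 273.15 = 717.15 K
rate = 2.7289e+11 * exp(-280e3 / (8.314 * 717.15))
rate = 1.099e-09 1/s


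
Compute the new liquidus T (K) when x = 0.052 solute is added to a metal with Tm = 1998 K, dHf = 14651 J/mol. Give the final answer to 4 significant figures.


dT = R*Tm^2*x / dHf
dT = 8.314 * 1998^2 * 0.052 / 14651
dT = 117.798 K
T_new = 1998 - 117.798 = 1880 K


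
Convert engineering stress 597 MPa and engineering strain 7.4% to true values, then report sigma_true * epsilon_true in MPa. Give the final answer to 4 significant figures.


sigma_true = sigma_eng * (1 + epsilon_eng)
sigma_true = 597 * (1 + 0.074) = 641.178 MPa
epsilon_true = ln(1 + epsilon_eng)
epsilon_true = ln(1 + 0.074) = 0.07139
sigma_true * epsilon_true = 641.178 * 0.07139 = 45.77 MPa


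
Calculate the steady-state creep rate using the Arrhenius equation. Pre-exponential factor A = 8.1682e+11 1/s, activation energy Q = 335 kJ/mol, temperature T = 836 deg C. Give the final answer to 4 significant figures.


rate = A * exp(-Q / (R*T))
T = 836 + 273.15 = 1109.15 K
rate = 8.1682e+11 * exp(-335e3 / (8.314 * 1109.15))
rate = 1.364e-04 1/s


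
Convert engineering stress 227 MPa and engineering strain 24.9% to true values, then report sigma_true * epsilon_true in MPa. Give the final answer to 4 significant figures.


sigma_true = sigma_eng * (1 + epsilon_eng)
sigma_true = 227 * (1 + 0.249) = 283.523 MPa
epsilon_true = ln(1 + epsilon_eng)
epsilon_true = ln(1 + 0.249) = 0.222343
sigma_true * epsilon_true = 283.523 * 0.222343 = 63.04 MPa


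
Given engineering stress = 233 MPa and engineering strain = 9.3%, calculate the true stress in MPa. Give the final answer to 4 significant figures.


sigma_true = sigma_eng * (1 + epsilon_eng)
sigma_true = 233 * (1 + 0.093)
sigma_true = 254.7 MPa


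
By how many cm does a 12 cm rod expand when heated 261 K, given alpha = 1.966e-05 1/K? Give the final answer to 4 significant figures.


dL = L0 * alpha * dT
dL = 12 * 1.966e-05 * 261
dL = 0.06158 cm


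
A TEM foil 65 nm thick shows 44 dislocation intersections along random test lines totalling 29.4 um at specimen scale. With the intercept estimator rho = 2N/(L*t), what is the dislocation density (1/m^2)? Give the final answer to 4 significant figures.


rho = 2N / (L * t)
L = 29.4 um = 2.94e-05 m, t = 65 nm = 6.5e-08 m
rho = 2 * 44 / (2.94e-05 * 6.5e-08)
rho = 4.605e+13 1/m^2


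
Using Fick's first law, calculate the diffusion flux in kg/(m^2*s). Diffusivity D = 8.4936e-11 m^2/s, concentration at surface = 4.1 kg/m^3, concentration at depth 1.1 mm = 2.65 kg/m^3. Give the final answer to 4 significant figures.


J = -D * (dC/dx) = D * (C1 - C2) / dx
J = 8.4936e-11 * (4.1 - 2.65) / 1.1e-03
J = 1.12e-07 kg/(m^2*s)


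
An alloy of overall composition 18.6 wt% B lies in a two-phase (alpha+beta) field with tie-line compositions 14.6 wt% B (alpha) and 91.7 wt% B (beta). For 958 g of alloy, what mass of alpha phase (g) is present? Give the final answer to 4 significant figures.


f_alpha = (C_beta - C0) / (C_beta - C_alpha)
f_alpha = (91.7 - 18.6) / (91.7 - 14.6) = 0.948119
m_alpha = f_alpha * m_total = 0.948119 * 958 = 908.3 g


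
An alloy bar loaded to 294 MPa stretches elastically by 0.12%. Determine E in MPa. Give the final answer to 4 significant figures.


E = sigma / epsilon
epsilon = 0.12% = 1.2e-03
E = 294 / 1.2e-03
E = 245000 MPa


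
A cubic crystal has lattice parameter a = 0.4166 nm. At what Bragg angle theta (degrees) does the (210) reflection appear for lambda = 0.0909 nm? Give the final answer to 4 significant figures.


d = a / sqrt(h^2+k^2+l^2)
d = 0.4166 / sqrt(5) = 0.186309 nm
lambda = 2*d*sin(theta)  =>  sin(theta) = lambda / (2*d)
sin(theta) = 0.0909 / (2 * 0.186309) = 0.243949
theta = 14.12 deg


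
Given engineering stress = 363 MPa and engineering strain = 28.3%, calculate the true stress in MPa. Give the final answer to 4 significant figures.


sigma_true = sigma_eng * (1 + epsilon_eng)
sigma_true = 363 * (1 + 0.283)
sigma_true = 465.7 MPa


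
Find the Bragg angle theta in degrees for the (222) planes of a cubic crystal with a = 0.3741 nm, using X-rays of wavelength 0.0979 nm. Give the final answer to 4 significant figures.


d = a / sqrt(h^2+k^2+l^2)
d = 0.3741 / sqrt(12) = 0.107993 nm
lambda = 2*d*sin(theta)  =>  sin(theta) = lambda / (2*d)
sin(theta) = 0.0979 / (2 * 0.107993) = 0.453269
theta = 26.95 deg


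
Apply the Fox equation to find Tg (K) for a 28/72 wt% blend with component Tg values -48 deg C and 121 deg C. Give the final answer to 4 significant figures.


1/Tg = w1/Tg1 + w2/Tg2 (in Kelvin)
Tg1 = 225.15 K, Tg2 = 394.15 K
1/Tg = 0.28/225.15 + 0.72/394.15
Tg = 325.7 K


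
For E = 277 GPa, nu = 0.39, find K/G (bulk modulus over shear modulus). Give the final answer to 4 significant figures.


G = E / (2*(1+nu))
G = 277 / (2*(1+0.39)) = 99.6403 GPa
K = E / (3*(1-2*nu))
K = 277 / (3*(1-2*0.39)) = 419.697 GPa
K/G = 419.697 / 99.6403 = 4.212


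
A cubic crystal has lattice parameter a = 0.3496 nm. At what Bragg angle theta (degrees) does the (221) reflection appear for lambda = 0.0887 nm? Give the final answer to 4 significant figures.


d = a / sqrt(h^2+k^2+l^2)
d = 0.3496 / sqrt(9) = 0.116533 nm
lambda = 2*d*sin(theta)  =>  sin(theta) = lambda / (2*d)
sin(theta) = 0.0887 / (2 * 0.116533) = 0.380578
theta = 22.37 deg


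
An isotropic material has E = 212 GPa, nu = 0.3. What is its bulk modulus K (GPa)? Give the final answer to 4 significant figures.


K = E / (3*(1-2*nu))
K = 212 / (3*(1-2*0.3))
K = 176.7 GPa


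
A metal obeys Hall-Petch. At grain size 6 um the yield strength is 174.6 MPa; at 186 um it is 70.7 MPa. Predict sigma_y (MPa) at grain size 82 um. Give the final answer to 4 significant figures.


sigma_y = sigma0 + k / sqrt(d)
1/sqrt(d1) = 1/sqrt(6e-06) = 408.248;  1/sqrt(d2) = 73.3236
k = (sigma1 - sigma2) / (1/sqrt(d1) - 1/sqrt(d2)) = (174.6 - 70.7) / (408.248 - 73.3236) = 0.310219 MPa*m^0.5
sigma0 = sigma1 - k/sqrt(d1) = 174.6 - 0.310219*408.248 = 47.9536 MPa
sigma_y(d3) = 47.9536 + 0.310219 / sqrt(8.2e-05) = 82.21 MPa


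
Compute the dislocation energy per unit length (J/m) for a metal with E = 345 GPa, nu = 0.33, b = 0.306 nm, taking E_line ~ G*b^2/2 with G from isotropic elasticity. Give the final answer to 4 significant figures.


Step 1: G = E / (2*(1+nu))
G = 345 / (2*(1+0.33)) = 129.699 GPa = 1.29699e+11 Pa
Step 2: E_line = G*b^2/2
b = 0.306 nm = 3.06e-10 m
E_line = 0.5 * 1.29699e+11 * (3.06e-10)^2 = 6.072e-09 J/m
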